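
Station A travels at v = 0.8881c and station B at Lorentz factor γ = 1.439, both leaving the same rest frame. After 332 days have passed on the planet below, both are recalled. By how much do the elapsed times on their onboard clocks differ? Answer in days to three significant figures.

A: γ = 1/√(1 − 0.8881²) = 1/√0.2113 = 2.176; τ_A = 332/2.176 = 152.6 days.
B: γ = 1.439; τ_B = 332/1.439 = 230.7 days.

|τ_A − τ_B| = 78.1 days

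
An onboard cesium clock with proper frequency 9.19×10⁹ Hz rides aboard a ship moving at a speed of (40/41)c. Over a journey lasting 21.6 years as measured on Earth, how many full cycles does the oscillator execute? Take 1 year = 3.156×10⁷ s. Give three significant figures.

γ = 1/√(1 − (40/41)²) = 41/9 ≈ 4.556
The oscillator's own cycle count is N = f × τ where τ is the proper time on the ship. τ = Δt/γ = 21.6/4.556 = 4.741 years = 1.496×10⁸ s.
N = 9.19×10⁹ × 1.496×10⁸ = 1.375×10¹⁸.

N = 1.38×10¹⁸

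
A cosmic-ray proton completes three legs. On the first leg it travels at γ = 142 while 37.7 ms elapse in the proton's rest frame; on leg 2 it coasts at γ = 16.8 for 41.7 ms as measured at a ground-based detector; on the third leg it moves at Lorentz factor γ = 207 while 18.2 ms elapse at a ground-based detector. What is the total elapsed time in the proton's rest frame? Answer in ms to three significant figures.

Leg 1: 37.7 ms is already measured in the proton's rest frame.
Leg 2: γ = 16.8; τ_2 = 41.7/16.80 = 2.482 ms.
Leg 3: γ = 207; τ_3 = 18.2/207.0 = 0.08792 ms.
Total: 37.70 + 2.482 + 0.08792 ms.

τ = 40.3 ms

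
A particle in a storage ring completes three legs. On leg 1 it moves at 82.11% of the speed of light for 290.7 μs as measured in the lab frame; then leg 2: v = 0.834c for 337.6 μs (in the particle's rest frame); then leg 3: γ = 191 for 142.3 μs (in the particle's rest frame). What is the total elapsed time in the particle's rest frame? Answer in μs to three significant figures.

τ = 646 μs

Leg 1: β = 0.8211; γ = 1/√(1 − 0.8211²) = 1/√0.3258 = 1.752; τ_1 = 290.7/1.752 = 165.9 μs.
Leg 2: 337.6 μs is already measured in the particle's rest frame.
Leg 3: 142.3 μs is already measured in the particle's rest frame.
Total: 165.9 + 337.6 + 142.3 μs.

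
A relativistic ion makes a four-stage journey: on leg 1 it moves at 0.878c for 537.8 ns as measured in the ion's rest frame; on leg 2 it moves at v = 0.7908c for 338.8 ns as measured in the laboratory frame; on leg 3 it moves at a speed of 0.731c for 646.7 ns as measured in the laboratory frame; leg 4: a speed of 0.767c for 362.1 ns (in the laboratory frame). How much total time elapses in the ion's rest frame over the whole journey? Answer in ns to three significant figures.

Leg 1: 537.8 ns is already measured in the ion's rest frame.
Leg 2: γ = 1/√(1 − 0.7908²) = 1/√0.3746 = 1.634; τ_2 = 338.8/1.634 = 207.4 ns.
Leg 3: γ = 1/√(1 − 0.731²) = 1/√0.4656 = 1.465; τ_3 = 646.7/1.465 = 441.3 ns.
Leg 4: γ = 1/√(1 − 0.767²) = 1/√0.4117 = 1.558; τ_4 = 362.1/1.558 = 232.3 ns.
Total: 537.8 + 207.4 + 441.3 + 232.3 ns.

τ = 1420 ns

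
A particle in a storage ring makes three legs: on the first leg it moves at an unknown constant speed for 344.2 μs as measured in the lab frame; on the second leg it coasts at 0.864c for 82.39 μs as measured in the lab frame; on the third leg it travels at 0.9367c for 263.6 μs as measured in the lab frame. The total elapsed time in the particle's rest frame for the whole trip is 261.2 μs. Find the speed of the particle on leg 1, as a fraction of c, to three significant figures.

Leg 1: speed unknown; τ_1 = 344.2/γ_1.
Leg 2: γ = 1/√(1 − 0.864²) = 1/√0.2535 = 1.986; τ_2 = 82.39/1.986 = 41.48 μs.
Leg 3: γ = 1/√(1 − 0.9367²) = 1/√0.1226 = 2.856; τ_3 = 263.6/2.856 = 92.30 μs.
Total proper time: τ_1 + 41.48 + 92.30 = 261.2, so τ_1 = 261.2 − 133.8 = 127.4 μs.
γ_1 = 344.2/127.4 = 2.701; β = √(1 − 1/γ²) = √0.8630.

β = 0.929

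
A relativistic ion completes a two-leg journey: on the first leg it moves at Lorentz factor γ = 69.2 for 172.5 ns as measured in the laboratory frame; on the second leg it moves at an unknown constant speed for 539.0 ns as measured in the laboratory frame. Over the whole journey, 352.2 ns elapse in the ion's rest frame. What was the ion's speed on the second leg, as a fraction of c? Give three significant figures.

β = 0.761

Leg 1: γ = 69.2; τ_1 = 172.5/69.20 = 2.493 ns.
Leg 2: speed unknown; τ_2 = 539.0/γ_2.
Total proper time: 2.493 + τ_2 = 352.2, so τ_2 = 352.2 − 2.493 = 349.7 ns.
γ_2 = 539.0/349.7 = 1.541; β = √(1 − 1/γ²) = √0.5790.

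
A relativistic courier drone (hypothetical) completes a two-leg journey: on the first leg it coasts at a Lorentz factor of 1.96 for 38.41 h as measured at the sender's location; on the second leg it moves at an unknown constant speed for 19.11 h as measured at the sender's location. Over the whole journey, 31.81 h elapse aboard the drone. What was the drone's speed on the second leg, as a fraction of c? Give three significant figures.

β = 0.769

Leg 1: γ = 1.96; τ_1 = 38.41/1.960 = 19.60 h.
Leg 2: speed unknown; τ_2 = 19.11/γ_2.
Total proper time: 19.60 + τ_2 = 31.81, so τ_2 = 31.81 − 19.60 = 12.21 h.
γ_2 = 19.11/12.21 = 1.565; β = √(1 − 1/γ²) = √0.5916.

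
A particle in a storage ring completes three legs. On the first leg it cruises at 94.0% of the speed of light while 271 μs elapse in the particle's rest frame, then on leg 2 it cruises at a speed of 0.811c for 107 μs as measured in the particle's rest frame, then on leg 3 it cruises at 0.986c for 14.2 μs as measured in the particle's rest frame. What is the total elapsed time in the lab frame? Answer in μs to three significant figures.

Leg 1: β = 0.940; γ = 1/√(1 − 0.940²) = 1/√0.1164 = 2.931; Δt_1 = 2.931 × 271 = 794.3 μs.
Leg 2: γ = 1/√(1 − 0.811²) = 1/√0.3423 = 1.709; Δt_2 = 1.709 × 107 = 182.9 μs.
Leg 3: γ = 1/√(1 − 0.986²) = 1/√0.02780 = 5.997; Δt_3 = 5.997 × 14.2 = 85.16 μs.
Total: 794.3 + 182.9 + 85.16 μs.

Δt = 1060 μs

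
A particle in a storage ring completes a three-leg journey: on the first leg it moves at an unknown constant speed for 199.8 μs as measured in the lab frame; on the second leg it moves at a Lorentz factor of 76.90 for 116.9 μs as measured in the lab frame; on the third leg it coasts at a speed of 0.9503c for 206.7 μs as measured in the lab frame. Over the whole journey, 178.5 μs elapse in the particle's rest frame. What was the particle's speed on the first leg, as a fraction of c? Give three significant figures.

Leg 1: speed unknown; τ_1 = 199.8/γ_1.
Leg 2: γ = 76.90; τ_2 = 116.9/76.90 = 1.520 μs.
Leg 3: γ = 1/√(1 − 0.9503²) = 1/√0.09693 = 3.212; τ_3 = 206.7/3.212 = 64.35 μs.
Total proper time: τ_1 + 1.520 + 64.35 = 178.5, so τ_1 = 178.5 − 65.87 = 112.6 μs.
γ_1 = 199.8/112.6 = 1.774; β = √(1 − 1/γ²) = √0.6822.

β = 0.826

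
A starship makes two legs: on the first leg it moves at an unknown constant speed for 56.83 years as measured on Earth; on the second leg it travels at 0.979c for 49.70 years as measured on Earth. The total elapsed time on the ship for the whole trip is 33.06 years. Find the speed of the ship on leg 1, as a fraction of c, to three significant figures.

β = 0.915

Leg 1: speed unknown; τ_1 = 56.83/γ_1.
Leg 2: γ = 1/√(1 − 0.979²) = 1/√0.04156 = 4.905; τ_2 = 49.70/4.905 = 10.13 years.
Total proper time: τ_1 + 10.13 = 33.06, so τ_1 = 33.06 − 10.13 = 22.93 years.
γ_1 = 56.83/22.93 = 2.479; β = √(1 − 1/γ²) = √0.8372.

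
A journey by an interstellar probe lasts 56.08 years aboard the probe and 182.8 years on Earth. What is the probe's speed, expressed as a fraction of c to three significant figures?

The proper time is measured aboard the probe (both events occur at the probe's location); Δt is measured on Earth. γ = Δt/τ = 182.8/56.08 = 3.260.
β = √(1 − 1/γ²) = √(1 − 0.09412) = √0.9059

β = 0.952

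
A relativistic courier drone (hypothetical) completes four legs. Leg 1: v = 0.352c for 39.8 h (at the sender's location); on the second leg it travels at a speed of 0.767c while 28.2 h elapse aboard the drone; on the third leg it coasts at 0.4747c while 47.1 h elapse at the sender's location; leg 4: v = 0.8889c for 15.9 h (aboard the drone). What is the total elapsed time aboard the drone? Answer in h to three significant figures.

τ = 123 h

Leg 1: γ = 1/√(1 − 0.352²) = 1/√0.8761 = 1.068; τ_1 = 39.8/1.068 = 37.25 h.
Leg 2: 28.2 h is already measured aboard the drone.
Leg 3: γ = 1/√(1 − 0.4747²) = 1/√0.7747 = 1.136; τ_3 = 47.1/1.136 = 41.45 h.
Leg 4: 15.9 h is already measured aboard the drone.
Total: 37.25 + 28.20 + 41.45 + 15.90 h.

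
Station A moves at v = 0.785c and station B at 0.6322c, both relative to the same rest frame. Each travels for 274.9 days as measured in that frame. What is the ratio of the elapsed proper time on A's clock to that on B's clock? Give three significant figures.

τ_A/τ_B = 0.800

A: γ = 1/√(1 − 0.785²) = 1/√0.3838 = 1.614. B: γ = 1/√(1 − 0.6322²) = 1/√0.6003 = 1.291.
τ_A/τ_B = γ_B/γ_A = 1.291/1.614 = 0.7996, so τ_A/τ_B = 0.7996.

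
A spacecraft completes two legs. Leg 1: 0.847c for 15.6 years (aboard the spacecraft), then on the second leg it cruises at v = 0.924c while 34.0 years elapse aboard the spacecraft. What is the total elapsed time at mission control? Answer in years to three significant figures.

Δt = 118 years

Leg 1: γ = 1/√(1 − 0.847²) = 1/√0.2826 = 1.881; Δt_1 = 1.881 × 15.6 = 29.35 years.
Leg 2: γ = 1/√(1 − 0.924²) = 1/√0.1462 = 2.615; Δt_2 = 2.615 × 34.0 = 88.91 years.
Total: 29.35 + 88.91 years.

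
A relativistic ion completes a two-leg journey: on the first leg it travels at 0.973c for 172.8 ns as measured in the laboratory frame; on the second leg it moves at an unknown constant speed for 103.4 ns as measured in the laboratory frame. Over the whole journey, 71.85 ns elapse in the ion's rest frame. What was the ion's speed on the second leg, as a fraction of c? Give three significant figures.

β = 0.951

Leg 1: γ = 1/√(1 − 0.973²) = 1/√0.05327 = 4.333; τ_1 = 172.8/4.333 = 39.88 ns.
Leg 2: speed unknown; τ_2 = 103.4/γ_2.
Total proper time: 39.88 + τ_2 = 71.85, so τ_2 = 71.85 − 39.88 = 31.97 ns.
γ_2 = 103.4/31.97 = 3.235; β = √(1 − 1/γ²) = √0.9044.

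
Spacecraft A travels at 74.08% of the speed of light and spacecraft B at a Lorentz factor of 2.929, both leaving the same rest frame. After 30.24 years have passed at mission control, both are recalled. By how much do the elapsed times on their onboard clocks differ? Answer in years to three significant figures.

A: β = 0.7408; γ = 1/√(1 − 0.7408²) = 1/√0.4512 = 1.489; τ_A = 30.24/1.489 = 20.31 years.
B: γ = 2.929; τ_B = 30.24/2.929 = 10.32 years.

|τ_A − τ_B| = 9.99 years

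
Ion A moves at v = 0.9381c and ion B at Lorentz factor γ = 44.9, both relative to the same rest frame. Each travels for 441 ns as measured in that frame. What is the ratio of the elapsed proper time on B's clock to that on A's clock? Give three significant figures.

τ_B/τ_A = 0.0643

A: γ = 1/√(1 − 0.9381²) = 1/√0.1200 = 2.887. B: γ = 44.9.
τ_A/τ_B = γ_B/γ_A = 44.90/2.887 = 15.55, so τ_B/τ_A = 0.06430.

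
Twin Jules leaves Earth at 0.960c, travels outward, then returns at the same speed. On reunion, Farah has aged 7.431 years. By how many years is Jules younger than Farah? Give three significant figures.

Δt − τ = 5.35 years

γ = 1/√(1 − 0.960²) = 25/7 ≈ 3.571
Jules's elapsed proper time: τ = 7.431/3.571 = 2.081 years.
Age gap = Δt − τ = 7.431 − 2.081 years.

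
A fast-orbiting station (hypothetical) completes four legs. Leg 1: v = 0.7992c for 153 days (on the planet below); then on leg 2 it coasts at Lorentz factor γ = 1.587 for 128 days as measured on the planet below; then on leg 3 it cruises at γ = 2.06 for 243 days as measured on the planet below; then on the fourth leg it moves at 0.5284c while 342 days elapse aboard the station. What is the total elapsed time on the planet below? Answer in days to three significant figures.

Δt = 927 days

Leg 1: 153 days is already measured on the planet below.
Leg 2: 128 days is already measured on the planet below.
Leg 3: 243 days is already measured on the planet below.
Leg 4: γ = 1/√(1 − 0.5284²) = 1/√0.7208 = 1.178; Δt_4 = 1.178 × 342 = 402.8 days.
Total: 153.0 + 128.0 + 243.0 + 402.8 days.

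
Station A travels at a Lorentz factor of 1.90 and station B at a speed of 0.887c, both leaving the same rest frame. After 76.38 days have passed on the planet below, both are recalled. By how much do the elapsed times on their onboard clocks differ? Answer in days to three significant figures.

A: γ = 1.90; τ_A = 76.38/1.900 = 40.20 days.
B: γ = 1/√(1 − 0.887²) = 1/√0.2132 = 2.166; τ_B = 76.38/2.166 = 35.27 days.

|τ_A − τ_B| = 4.93 days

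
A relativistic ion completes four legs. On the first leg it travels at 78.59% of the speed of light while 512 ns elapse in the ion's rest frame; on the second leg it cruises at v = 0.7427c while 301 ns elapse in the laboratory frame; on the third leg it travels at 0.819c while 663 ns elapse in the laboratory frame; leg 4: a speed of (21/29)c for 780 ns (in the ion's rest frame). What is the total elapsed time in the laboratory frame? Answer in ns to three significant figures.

Leg 1: β = 0.7859; γ = 1/√(1 − 0.7859²) = 1/√0.3824 = 1.617; Δt_1 = 1.617 × 512 = 828.0 ns.
Leg 2: 301 ns is already measured in the laboratory frame.
Leg 3: 663 ns is already measured in the laboratory frame.
Leg 4: γ = 1/√(1 − (21/29)²) = 29/20 = 1.450; Δt_4 = 1.450 × 780 = 1131 ns.
Total: 828.0 + 301.0 + 663.0 + 1131 ns.

Δt = 2920 ns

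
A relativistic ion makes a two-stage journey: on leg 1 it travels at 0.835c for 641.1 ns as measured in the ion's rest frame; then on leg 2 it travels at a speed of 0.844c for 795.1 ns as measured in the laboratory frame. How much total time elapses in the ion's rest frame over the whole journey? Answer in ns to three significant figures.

τ = 1070 ns

Leg 1: 641.1 ns is already measured in the ion's rest frame.
Leg 2: γ = 1/√(1 − 0.844²) = 1/√0.2877 = 1.864; τ_2 = 795.1/1.864 = 426.4 ns.
Total: 641.1 + 426.4 ns.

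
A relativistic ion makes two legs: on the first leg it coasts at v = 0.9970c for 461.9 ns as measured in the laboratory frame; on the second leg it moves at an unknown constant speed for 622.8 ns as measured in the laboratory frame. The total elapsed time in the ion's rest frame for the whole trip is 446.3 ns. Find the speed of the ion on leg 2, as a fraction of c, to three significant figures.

β = 0.752

Leg 1: γ = 1/√(1 − 0.9970²) = 1/√0.005991 = 12.92; τ_1 = 461.9/12.92 = 35.75 ns.
Leg 2: speed unknown; τ_2 = 622.8/γ_2.
Total proper time: 35.75 + τ_2 = 446.3, so τ_2 = 446.3 − 35.75 = 410.5 ns.
γ_2 = 622.8/410.5 = 1.517; β = √(1 − 1/γ²) = √0.5655.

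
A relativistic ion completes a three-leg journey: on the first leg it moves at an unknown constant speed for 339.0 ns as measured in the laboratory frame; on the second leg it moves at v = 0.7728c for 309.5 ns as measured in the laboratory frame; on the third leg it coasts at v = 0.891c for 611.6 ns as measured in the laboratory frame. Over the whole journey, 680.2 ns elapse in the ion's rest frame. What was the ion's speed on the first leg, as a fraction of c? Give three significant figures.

β = 0.794

Leg 1: speed unknown; τ_1 = 339.0/γ_1.
Leg 2: γ = 1/√(1 − 0.7728²) = 1/√0.4028 = 1.576; τ_2 = 309.5/1.576 = 196.4 ns.
Leg 3: γ = 1/√(1 − 0.891²) = 1/√0.2061 = 2.203; τ_3 = 611.6/2.203 = 277.7 ns.
Total proper time: τ_1 + 196.4 + 277.7 = 680.2, so τ_1 = 680.2 − 474.1 = 206.1 ns.
γ_1 = 339.0/206.1 = 1.645; β = √(1 − 1/γ²) = √0.6304.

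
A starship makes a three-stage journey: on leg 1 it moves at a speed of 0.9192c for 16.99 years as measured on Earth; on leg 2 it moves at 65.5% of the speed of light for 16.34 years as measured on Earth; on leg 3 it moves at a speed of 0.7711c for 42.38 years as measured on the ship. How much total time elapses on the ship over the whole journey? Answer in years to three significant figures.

τ = 61.4 years

Leg 1: γ = 1/√(1 − 0.9192²) = 1/√0.1551 = 2.539; τ_1 = 16.99/2.539 = 6.691 years.
Leg 2: β = 0.655; γ = 1/√(1 − 0.655²) = 1/√0.5710 = 1.323; τ_2 = 16.34/1.323 = 12.35 years.
Leg 3: 42.38 years is already measured on the ship.
Total: 6.691 + 12.35 + 42.38 years.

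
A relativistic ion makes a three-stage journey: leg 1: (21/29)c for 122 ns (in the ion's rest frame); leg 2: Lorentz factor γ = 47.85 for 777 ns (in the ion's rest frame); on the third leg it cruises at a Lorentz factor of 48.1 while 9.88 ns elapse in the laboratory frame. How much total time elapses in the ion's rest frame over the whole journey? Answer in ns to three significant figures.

Leg 1: 122 ns is already measured in the ion's rest frame.
Leg 2: 777 ns is already measured in the ion's rest frame.
Leg 3: γ = 48.1; τ_3 = 9.88/48.10 = 0.2054 ns.
Total: 122.0 + 777.0 + 0.2054 ns.

τ = 899 ns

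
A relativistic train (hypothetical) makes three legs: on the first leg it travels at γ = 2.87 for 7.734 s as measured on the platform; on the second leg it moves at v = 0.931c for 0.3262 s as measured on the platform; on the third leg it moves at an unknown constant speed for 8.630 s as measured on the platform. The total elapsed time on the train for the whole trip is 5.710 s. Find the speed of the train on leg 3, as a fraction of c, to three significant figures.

β = 0.942

Leg 1: γ = 2.87; τ_1 = 7.734/2.870 = 2.695 s.
Leg 2: γ = 1/√(1 − 0.931²) = 1/√0.1332 = 2.740; τ_2 = 0.3262/2.740 = 0.1191 s.
Leg 3: speed unknown; τ_3 = 8.630/γ_3.
Total proper time: 2.695 + 0.1191 + τ_3 = 5.710, so τ_3 = 5.710 − 2.814 = 2.896 s.
γ_3 = 8.630/2.896 = 2.980; β = √(1 − 1/γ²) = √0.8874.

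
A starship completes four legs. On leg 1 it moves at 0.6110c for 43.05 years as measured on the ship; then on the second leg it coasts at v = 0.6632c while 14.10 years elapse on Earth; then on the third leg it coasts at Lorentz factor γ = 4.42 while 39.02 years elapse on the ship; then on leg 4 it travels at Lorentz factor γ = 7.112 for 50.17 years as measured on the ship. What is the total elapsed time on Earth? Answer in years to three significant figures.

Leg 1: γ = 1/√(1 − 0.6110²) = 1/√0.6267 = 1.263; Δt_1 = 1.263 × 43.05 = 54.38 years.
Leg 2: 14.10 years is already measured on Earth.
Leg 3: γ = 4.42; Δt_3 = 4.420 × 39.02 = 172.5 years.
Leg 4: γ = 7.112; Δt_4 = 7.112 × 50.17 = 356.8 years.
Total: 54.38 + 14.10 + 172.5 + 356.8 years.

Δt = 598 years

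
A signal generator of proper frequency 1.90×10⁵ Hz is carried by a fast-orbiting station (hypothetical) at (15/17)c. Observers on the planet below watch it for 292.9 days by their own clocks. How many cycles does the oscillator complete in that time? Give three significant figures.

γ = 1/√(1 − (15/17)²) = 17/8 = 2.125
During 292.9 days of lab time, the oscillator's proper time advances by τ = Δt/γ = 292.9/2.125 = 137.8 days = 1.191×10⁷ s.
N = f × τ = 1.90×10⁵ × 1.191×10⁷ = 2.263×10¹².

N = 2.26×10¹²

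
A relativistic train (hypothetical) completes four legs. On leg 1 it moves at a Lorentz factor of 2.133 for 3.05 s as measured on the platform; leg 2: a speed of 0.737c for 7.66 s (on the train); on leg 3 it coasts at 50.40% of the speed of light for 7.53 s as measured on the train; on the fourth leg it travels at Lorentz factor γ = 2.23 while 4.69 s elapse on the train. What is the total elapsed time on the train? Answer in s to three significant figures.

Leg 1: γ = 2.133; τ_1 = 3.05/2.133 = 1.430 s.
Leg 2: 7.66 s is already measured on the train.
Leg 3: 7.53 s is already measured on the train.
Leg 4: 4.69 s is already measured on the train.
Total: 1.430 + 7.660 + 7.530 + 4.690 s.

τ = 21.3 s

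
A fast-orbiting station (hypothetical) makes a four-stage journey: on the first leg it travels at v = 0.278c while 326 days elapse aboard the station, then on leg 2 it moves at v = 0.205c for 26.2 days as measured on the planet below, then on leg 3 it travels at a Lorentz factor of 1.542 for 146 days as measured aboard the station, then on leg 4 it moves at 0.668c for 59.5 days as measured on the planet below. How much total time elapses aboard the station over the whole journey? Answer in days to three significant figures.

τ = 542 days

Leg 1: 326 days is already measured aboard the station.
Leg 2: γ = 1/√(1 − 0.205²) = 1/√0.9580 = 1.022; τ_2 = 26.2/1.022 = 25.64 days.
Leg 3: 146 days is already measured aboard the station.
Leg 4: γ = 1/√(1 − 0.668²) = 1/√0.5538 = 1.344; τ_4 = 59.5/1.344 = 44.28 days.
Total: 326.0 + 25.64 + 146.0 + 44.28 days.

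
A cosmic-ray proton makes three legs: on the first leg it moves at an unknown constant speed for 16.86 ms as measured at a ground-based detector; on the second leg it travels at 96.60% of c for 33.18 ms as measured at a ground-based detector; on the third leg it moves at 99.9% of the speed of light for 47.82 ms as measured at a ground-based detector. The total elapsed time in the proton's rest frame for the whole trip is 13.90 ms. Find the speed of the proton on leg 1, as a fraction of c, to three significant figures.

Leg 1: speed unknown; τ_1 = 16.86/γ_1.
Leg 2: β = 0.9660; γ = 1/√(1 − 0.9660²) = 1/√0.06684 = 3.868; τ_2 = 33.18/3.868 = 8.578 ms.
Leg 3: β = 0.999; γ = 1/√(1 − 0.999²) = 1/√0.001999 = 22.37; τ_3 = 47.82/22.37 = 2.138 ms.
Total proper time: τ_1 + 8.578 + 2.138 = 13.90, so τ_1 = 13.90 − 10.72 = 3.184 ms.
γ_1 = 16.86/3.184 = 5.296; β = √(1 − 1/γ²) = √0.9643.

β = 0.982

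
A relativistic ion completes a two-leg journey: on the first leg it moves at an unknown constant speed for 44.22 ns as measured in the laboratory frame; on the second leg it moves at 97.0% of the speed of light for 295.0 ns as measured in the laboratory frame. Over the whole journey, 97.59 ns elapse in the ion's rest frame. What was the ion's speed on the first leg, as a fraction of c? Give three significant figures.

Leg 1: speed unknown; τ_1 = 44.22/γ_1.
Leg 2: β = 0.970; γ = 1/√(1 − 0.970²) = 1/√0.05910 = 4.113; τ_2 = 295.0/4.113 = 71.72 ns.
Total proper time: τ_1 + 71.72 = 97.59, so τ_1 = 97.59 − 71.72 = 25.87 ns.
γ_1 = 44.22/25.87 = 1.709; β = √(1 − 1/γ²) = √0.6576.

β = 0.811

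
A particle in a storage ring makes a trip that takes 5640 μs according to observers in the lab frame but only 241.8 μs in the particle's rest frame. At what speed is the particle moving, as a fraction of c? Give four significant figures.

β = 0.9991

The proper time is measured in the particle's rest frame (both events occur at the particle's location); Δt is measured in the lab frame. γ = Δt/τ = 5640/241.8 = 23.33.
β = √(1 − 1/γ²) = √(1 − 0.001838) = √0.9982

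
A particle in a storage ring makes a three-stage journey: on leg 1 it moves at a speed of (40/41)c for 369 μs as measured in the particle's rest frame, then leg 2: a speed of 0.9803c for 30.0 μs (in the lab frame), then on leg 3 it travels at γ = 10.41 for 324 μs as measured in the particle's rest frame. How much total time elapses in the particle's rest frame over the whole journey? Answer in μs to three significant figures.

τ = 699 μs

Leg 1: 369 μs is already measured in the particle's rest frame.
Leg 2: γ = 1/√(1 − 0.9803²) = 1/√0.03901 = 5.063; τ_2 = 30.0/5.063 = 5.925 μs.
Leg 3: 324 μs is already measured in the particle's rest frame.
Total: 369.0 + 5.925 + 324.0 μs.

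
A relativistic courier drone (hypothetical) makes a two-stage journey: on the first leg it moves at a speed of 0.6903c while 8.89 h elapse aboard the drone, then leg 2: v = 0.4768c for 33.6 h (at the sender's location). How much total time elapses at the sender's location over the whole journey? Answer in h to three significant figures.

Leg 1: γ = 1/√(1 − 0.6903²) = 1/√0.5235 = 1.382; Δt_1 = 1.382 × 8.89 = 12.29 h.
Leg 2: 33.6 h is already measured at the sender's location.
Total: 12.29 + 33.60 h.

Δt = 45.9 h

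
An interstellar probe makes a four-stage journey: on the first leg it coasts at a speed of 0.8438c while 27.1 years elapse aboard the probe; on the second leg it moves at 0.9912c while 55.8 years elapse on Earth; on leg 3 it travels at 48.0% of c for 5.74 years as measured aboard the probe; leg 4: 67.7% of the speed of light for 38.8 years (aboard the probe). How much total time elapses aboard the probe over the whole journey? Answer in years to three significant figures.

Leg 1: 27.1 years is already measured aboard the probe.
Leg 2: γ = 1/√(1 − 0.9912²) = 1/√0.01752 = 7.554; τ_2 = 55.8/7.554 = 7.386 years.
Leg 3: 5.74 years is already measured aboard the probe.
Leg 4: 38.8 years is already measured aboard the probe.
Total: 27.10 + 7.386 + 5.740 + 38.80 years.

τ = 79.0 years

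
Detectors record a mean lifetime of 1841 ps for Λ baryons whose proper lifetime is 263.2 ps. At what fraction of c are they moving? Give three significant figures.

γ = Δt/τ₀ = 1841/263.2 = 6.995
β = √(1 − 1/γ²) = √(1 − 0.02044) = √0.9796

v = 0.990c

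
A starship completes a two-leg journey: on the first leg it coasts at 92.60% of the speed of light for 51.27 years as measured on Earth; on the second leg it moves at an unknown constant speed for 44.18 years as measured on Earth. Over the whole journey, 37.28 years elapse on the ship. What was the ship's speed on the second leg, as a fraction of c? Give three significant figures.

β = 0.914

Leg 1: β = 0.9260; γ = 1/√(1 − 0.9260²) = 1/√0.1425 = 2.649; τ_1 = 51.27/2.649 = 19.36 years.
Leg 2: speed unknown; τ_2 = 44.18/γ_2.
Total proper time: 19.36 + τ_2 = 37.28, so τ_2 = 37.28 − 19.36 = 17.92 years.
γ_2 = 44.18/17.92 = 2.465; β = √(1 − 1/γ²) = √0.8354.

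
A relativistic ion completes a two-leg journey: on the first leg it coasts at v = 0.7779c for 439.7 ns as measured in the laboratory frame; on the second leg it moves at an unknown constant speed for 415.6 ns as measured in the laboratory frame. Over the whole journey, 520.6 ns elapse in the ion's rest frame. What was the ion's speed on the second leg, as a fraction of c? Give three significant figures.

β = 0.809

Leg 1: γ = 1/√(1 − 0.7779²) = 1/√0.3949 = 1.591; τ_1 = 439.7/1.591 = 276.3 ns.
Leg 2: speed unknown; τ_2 = 415.6/γ_2.
Total proper time: 276.3 + τ_2 = 520.6, so τ_2 = 520.6 − 276.3 = 244.3 ns.
γ_2 = 415.6/244.3 = 1.701; β = √(1 − 1/γ²) = √0.6545.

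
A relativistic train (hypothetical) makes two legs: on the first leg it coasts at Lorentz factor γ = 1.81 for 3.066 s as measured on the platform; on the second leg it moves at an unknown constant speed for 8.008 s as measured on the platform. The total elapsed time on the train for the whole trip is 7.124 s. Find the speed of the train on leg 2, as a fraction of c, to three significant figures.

β = 0.735

Leg 1: γ = 1.81; τ_1 = 3.066/1.810 = 1.694 s.
Leg 2: speed unknown; τ_2 = 8.008/γ_2.
Total proper time: 1.694 + τ_2 = 7.124, so τ_2 = 7.124 − 1.694 = 5.430 s.
γ_2 = 8.008/5.430 = 1.475; β = √(1 − 1/γ²) = √0.5402.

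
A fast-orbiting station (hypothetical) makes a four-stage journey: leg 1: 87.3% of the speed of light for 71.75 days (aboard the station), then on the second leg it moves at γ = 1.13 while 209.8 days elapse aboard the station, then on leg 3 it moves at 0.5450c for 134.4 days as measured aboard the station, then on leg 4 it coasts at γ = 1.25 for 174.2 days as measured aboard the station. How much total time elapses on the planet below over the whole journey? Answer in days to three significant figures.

Leg 1: β = 0.873; γ = 1/√(1 − 0.873²) = 1/√0.2379 = 2.050; Δt_1 = 2.050 × 71.75 = 147.1 days.
Leg 2: γ = 1.13; Δt_2 = 1.130 × 209.8 = 237.1 days.
Leg 3: γ = 1/√(1 − 0.5450²) = 1/√0.7030 = 1.193; Δt_3 = 1.193 × 134.4 = 160.3 days.
Leg 4: γ = 1.25; Δt_4 = 1.250 × 174.2 = 217.8 days.
Total: 147.1 + 237.1 + 160.3 + 217.8 days.

Δt = 762 days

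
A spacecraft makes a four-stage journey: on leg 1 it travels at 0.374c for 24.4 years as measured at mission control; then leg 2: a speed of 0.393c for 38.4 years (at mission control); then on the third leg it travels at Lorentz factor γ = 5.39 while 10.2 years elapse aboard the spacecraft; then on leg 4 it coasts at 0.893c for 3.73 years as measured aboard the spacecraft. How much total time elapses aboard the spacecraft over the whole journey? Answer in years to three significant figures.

τ = 71.9 years

Leg 1: γ = 1/√(1 − 0.374²) = 1/√0.8601 = 1.078; τ_1 = 24.4/1.078 = 22.63 years.
Leg 2: γ = 1/√(1 − 0.393²) = 1/√0.8456 = 1.088; τ_2 = 38.4/1.088 = 35.31 years.
Leg 3: 10.2 years is already measured aboard the spacecraft.
Leg 4: 3.73 years is already measured aboard the spacecraft.
Total: 22.63 + 35.31 + 10.20 + 3.730 years.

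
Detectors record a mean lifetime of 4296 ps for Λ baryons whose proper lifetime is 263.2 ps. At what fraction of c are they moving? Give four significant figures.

γ = Δt/τ₀ = 4296/263.2 = 16.32
β = √(1 − 1/γ²) = √(1 − 0.003754) = √0.9962

v = 0.9981c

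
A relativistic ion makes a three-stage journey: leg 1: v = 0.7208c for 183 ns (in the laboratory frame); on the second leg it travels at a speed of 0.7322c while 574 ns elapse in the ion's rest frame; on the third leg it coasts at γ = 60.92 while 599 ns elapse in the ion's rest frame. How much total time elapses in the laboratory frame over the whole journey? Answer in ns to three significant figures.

Δt = 3.75×10⁴ ns

Leg 1: 183 ns is already measured in the laboratory frame.
Leg 2: γ = 1/√(1 − 0.7322²) = 1/√0.4639 = 1.468; Δt_2 = 1.468 × 574 = 842.8 ns.
Leg 3: γ = 60.92; Δt_3 = 60.92 × 599 = 3.649×10⁴ ns.
Total: 183.0 + 842.8 + 3.649×10⁴ ns.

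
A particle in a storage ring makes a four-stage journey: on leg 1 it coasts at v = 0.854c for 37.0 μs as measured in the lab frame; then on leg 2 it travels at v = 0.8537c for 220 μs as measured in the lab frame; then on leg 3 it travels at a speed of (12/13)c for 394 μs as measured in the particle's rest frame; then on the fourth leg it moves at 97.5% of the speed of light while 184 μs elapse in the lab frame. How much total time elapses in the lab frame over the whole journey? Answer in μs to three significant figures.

Δt = 1470 μs

Leg 1: 37.0 μs is already measured in the lab frame.
Leg 2: 220 μs is already measured in the lab frame.
Leg 3: γ = 1/√(1 − (12/13)²) = 13/5 = 2.600; Δt_3 = 2.600 × 394 = 1024 μs.
Leg 4: 184 μs is already measured in the lab frame.
Total: 37.00 + 220.0 + 1024 + 184.0 μs.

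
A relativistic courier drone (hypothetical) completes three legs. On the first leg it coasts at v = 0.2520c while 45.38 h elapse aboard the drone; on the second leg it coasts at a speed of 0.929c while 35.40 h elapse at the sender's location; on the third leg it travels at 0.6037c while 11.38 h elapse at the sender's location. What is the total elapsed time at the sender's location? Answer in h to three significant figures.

Leg 1: γ = 1/√(1 − 0.2520²) = 1/√0.9365 = 1.033; Δt_1 = 1.033 × 45.38 = 46.89 h.
Leg 2: 35.40 h is already measured at the sender's location.
Leg 3: 11.38 h is already measured at the sender's location.
Total: 46.89 + 35.40 + 11.38 h.

Δt = 93.7 h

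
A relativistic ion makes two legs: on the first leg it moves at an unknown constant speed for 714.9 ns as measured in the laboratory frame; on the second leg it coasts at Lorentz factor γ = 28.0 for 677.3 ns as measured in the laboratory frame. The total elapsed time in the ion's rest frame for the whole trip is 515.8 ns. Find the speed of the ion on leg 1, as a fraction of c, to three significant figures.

Leg 1: speed unknown; τ_1 = 714.9/γ_1.
Leg 2: γ = 28.0; τ_2 = 677.3/28.00 = 24.19 ns.
Total proper time: τ_1 + 24.19 = 515.8, so τ_1 = 515.8 − 24.19 = 491.6 ns.
γ_1 = 714.9/491.6 = 1.454; β = √(1 − 1/γ²) = √0.5271.

β = 0.726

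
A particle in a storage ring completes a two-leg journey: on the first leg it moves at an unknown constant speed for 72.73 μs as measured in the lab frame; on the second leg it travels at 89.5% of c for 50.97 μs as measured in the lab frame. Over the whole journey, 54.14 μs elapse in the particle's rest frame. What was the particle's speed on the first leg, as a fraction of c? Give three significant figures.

β = 0.902

Leg 1: speed unknown; τ_1 = 72.73/γ_1.
Leg 2: β = 0.895; γ = 1/√(1 − 0.895²) = 1/√0.1990 = 2.242; τ_2 = 50.97/2.242 = 22.74 μs.
Total proper time: τ_1 + 22.74 = 54.14, so τ_1 = 54.14 − 22.74 = 31.40 μs.
γ_1 = 72.73/31.40 = 2.316; β = √(1 − 1/γ²) = √0.8136.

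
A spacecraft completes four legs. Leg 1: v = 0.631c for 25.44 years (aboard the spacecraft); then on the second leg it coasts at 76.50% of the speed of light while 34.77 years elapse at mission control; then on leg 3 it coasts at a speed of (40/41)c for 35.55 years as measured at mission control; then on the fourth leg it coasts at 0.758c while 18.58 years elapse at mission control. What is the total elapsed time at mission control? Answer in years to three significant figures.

Δt = 122 years

Leg 1: γ = 1/√(1 − 0.631²) = 1/√0.6018 = 1.289; Δt_1 = 1.289 × 25.44 = 32.79 years.
Leg 2: 34.77 years is already measured at mission control.
Leg 3: 35.55 years is already measured at mission control.
Leg 4: 18.58 years is already measured at mission control.
Total: 32.79 + 34.77 + 35.55 + 18.58 years.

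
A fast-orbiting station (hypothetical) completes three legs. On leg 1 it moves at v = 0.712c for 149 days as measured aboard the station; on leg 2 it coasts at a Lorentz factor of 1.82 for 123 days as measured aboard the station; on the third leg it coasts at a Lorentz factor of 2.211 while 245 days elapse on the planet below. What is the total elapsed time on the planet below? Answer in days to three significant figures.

Leg 1: γ = 1/√(1 − 0.712²) = 1/√0.4931 = 1.424; Δt_1 = 1.424 × 149 = 212.2 days.
Leg 2: γ = 1.82; Δt_2 = 1.820 × 123 = 223.9 days.
Leg 3: 245 days is already measured on the planet below.
Total: 212.2 + 223.9 + 245.0 days.

Δt = 681 days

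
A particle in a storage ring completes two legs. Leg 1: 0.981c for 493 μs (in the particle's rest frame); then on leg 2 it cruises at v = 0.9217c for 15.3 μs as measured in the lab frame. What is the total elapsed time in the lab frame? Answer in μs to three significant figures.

Leg 1: γ = 1/√(1 − 0.981²) = 1/√0.03764 = 5.154; Δt_1 = 5.154 × 493 = 2541 μs.
Leg 2: 15.3 μs is already measured in the lab frame.
Total: 2541 + 15.30 μs.

Δt = 2560 μs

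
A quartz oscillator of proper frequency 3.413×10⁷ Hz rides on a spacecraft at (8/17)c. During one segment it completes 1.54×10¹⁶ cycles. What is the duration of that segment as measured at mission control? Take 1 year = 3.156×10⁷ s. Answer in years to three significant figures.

Δt = 16.2 years

γ = 1/√(1 − (8/17)²) = 17/15 ≈ 1.133
Proper time for N cycles: τ = N/f = 1.54×10¹⁶/(3.413×10⁷) = 4.512×10⁸ s = 14.30 years.
Lab-frame duration Δt = γτ = 1.133 × 14.30 = 16.20 years.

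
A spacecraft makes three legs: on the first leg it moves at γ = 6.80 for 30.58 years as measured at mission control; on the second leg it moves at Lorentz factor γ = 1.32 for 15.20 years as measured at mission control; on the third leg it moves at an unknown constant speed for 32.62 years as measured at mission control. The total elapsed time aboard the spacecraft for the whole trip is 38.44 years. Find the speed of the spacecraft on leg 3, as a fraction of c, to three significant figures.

Leg 1: γ = 6.80; τ_1 = 30.58/6.800 = 4.497 years.
Leg 2: γ = 1.32; τ_2 = 15.20/1.320 = 11.52 years.
Leg 3: speed unknown; τ_3 = 32.62/γ_3.
Total proper time: 4.497 + 11.52 + τ_3 = 38.44, so τ_3 = 38.44 − 16.01 = 22.43 years.
γ_3 = 32.62/22.43 = 1.454; β = √(1 − 1/γ²) = √0.5273.

β = 0.726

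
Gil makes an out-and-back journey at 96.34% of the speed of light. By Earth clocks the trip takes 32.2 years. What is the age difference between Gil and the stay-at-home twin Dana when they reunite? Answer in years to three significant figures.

β = 0.9634; γ = 1/√(1 − 0.9634²) = 1/√0.07186 = 3.730
Gil's elapsed proper time: τ = 32.2/3.730 = 8.632 years.
Age gap = Δt − τ = 32.2 − 8.632 years.

Δt − τ = 23.6 years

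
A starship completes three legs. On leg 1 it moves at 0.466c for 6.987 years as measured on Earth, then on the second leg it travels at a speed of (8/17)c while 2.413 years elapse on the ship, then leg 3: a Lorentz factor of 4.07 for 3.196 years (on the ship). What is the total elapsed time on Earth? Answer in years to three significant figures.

Δt = 22.7 years

Leg 1: 6.987 years is already measured on Earth.
Leg 2: γ = 1/√(1 − (8/17)²) = 17/15 ≈ 1.133; Δt_2 = 1.133 × 2.413 = 2.735 years.
Leg 3: γ = 4.07; Δt_3 = 4.070 × 3.196 = 13.01 years.
Total: 6.987 + 2.735 + 13.01 years.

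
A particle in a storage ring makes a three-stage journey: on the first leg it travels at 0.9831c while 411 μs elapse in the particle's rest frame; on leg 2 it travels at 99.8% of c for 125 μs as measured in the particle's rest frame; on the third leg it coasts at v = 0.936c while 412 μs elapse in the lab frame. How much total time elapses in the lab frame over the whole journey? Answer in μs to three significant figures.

Δt = 4630 μs

Leg 1: γ = 1/√(1 − 0.9831²) = 1/√0.03351 = 5.462; Δt_1 = 5.462 × 411 = 2245 μs.
Leg 2: β = 0.998; γ = 1/√(1 − 0.998²) = 1/√0.003996 = 15.82; Δt_2 = 15.82 × 125 = 1977 μs.
Leg 3: 412 μs is already measured in the lab frame.
Total: 2245 + 1977 + 412.0 μs.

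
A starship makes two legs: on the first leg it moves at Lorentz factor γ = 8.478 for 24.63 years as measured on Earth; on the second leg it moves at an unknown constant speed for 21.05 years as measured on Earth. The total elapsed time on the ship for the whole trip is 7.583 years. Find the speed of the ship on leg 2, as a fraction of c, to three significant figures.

β = 0.975

Leg 1: γ = 8.478; τ_1 = 24.63/8.478 = 2.905 years.
Leg 2: speed unknown; τ_2 = 21.05/γ_2.
Total proper time: 2.905 + τ_2 = 7.583, so τ_2 = 7.583 − 2.905 = 4.678 years.
γ_2 = 21.05/4.678 = 4.500; β = √(1 − 1/γ²) = √0.9506.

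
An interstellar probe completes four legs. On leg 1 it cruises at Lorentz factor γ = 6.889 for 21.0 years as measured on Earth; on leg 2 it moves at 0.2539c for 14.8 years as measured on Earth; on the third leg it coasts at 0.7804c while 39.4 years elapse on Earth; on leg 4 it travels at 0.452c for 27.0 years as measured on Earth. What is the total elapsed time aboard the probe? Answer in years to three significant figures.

τ = 66.1 years

Leg 1: γ = 6.889; τ_1 = 21.0/6.889 = 3.048 years.
Leg 2: γ = 1/√(1 − 0.2539²) = 1/√0.9355 = 1.034; τ_2 = 14.8/1.034 = 14.32 years.
Leg 3: γ = 1/√(1 − 0.7804²) = 1/√0.3910 = 1.599; τ_3 = 39.4/1.599 = 24.64 years.
Leg 4: γ = 1/√(1 − 0.452²) = 1/√0.7957 = 1.121; τ_4 = 27.0/1.121 = 24.08 years.
Total: 3.048 + 14.32 + 24.64 + 24.08 years.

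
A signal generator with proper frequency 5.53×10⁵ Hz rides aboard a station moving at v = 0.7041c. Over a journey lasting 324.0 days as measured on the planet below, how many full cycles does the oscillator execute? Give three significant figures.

N = 1.10×10¹³

γ = 1/√(1 − 0.7041²) = 1/√0.5042 = 1.408
The oscillator's own cycle count is N = f × τ where τ is the proper time aboard the station. τ = Δt/γ = 324.0/1.408 = 230.1 days = 1.988×10⁷ s.
N = 5.53×10⁵ × 1.988×10⁷ = 1.099×10¹³.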